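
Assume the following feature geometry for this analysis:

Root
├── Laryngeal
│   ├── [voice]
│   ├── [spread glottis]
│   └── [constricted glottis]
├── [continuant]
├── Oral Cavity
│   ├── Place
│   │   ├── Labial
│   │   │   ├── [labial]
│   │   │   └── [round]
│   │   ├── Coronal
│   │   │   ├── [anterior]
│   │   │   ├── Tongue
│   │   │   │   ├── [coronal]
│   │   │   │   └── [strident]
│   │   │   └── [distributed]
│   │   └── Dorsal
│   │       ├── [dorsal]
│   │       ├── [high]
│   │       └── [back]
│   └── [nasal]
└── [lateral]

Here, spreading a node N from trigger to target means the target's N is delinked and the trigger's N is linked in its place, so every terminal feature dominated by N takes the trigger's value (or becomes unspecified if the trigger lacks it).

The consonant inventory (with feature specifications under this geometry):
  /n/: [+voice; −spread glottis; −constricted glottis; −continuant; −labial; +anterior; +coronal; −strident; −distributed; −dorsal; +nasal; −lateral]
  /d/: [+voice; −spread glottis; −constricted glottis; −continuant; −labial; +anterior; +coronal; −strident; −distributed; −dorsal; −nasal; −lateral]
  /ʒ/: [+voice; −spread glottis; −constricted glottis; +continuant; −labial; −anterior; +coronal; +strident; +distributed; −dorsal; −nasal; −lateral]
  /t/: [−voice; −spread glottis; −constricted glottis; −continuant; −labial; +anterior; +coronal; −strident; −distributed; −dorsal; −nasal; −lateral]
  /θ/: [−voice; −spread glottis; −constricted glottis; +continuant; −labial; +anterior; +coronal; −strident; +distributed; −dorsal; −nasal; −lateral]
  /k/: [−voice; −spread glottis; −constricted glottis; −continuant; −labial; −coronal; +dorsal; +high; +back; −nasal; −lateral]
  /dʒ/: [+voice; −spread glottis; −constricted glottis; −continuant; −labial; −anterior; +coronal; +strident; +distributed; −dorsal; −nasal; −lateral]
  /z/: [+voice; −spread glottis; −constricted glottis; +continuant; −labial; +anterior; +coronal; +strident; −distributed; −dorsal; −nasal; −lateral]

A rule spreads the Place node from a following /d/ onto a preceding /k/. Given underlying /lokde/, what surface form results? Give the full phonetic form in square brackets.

Terminals under Place in this geometry: [labial], [round], [anterior], [coronal], [strident], [distributed], [dorsal], [high], [back].
Spreading Place from /d/ onto /k/ replaces those values with /d/'s: [−labial], [+anterior], [+coronal], [−strident], [−distributed], [−dorsal]. Features outside Place ([voice], [spread glottis], [constricted glottis], …) stay as in /k/.
This feature bundle is that of [t], so /lokde/ surfaces as [lotde].

[lotde]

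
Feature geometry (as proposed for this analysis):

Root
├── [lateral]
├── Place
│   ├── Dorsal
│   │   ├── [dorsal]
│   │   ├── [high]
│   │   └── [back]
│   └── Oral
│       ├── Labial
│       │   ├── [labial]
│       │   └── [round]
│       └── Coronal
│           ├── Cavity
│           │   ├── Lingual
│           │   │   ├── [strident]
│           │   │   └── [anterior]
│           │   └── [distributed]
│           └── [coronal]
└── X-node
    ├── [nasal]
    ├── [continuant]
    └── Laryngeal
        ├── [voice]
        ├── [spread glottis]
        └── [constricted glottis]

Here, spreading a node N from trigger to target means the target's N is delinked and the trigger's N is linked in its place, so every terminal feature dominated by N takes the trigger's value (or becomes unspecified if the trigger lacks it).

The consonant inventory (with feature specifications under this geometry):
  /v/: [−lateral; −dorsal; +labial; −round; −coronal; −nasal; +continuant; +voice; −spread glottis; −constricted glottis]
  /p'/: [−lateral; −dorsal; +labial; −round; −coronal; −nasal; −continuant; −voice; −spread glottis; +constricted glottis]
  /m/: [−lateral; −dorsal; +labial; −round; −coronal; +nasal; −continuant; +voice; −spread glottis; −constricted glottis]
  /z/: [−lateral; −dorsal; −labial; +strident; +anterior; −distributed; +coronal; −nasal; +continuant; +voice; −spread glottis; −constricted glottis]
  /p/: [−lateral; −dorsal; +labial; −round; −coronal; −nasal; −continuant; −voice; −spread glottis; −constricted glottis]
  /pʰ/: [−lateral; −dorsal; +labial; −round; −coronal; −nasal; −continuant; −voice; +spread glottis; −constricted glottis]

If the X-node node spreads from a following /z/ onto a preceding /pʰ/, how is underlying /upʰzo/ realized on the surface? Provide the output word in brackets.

[uvzo]

Terminals under X-node in this geometry: [nasal], [continuant], [voice], [spread glottis], [constricted glottis].
Spreading X-node from /z/ onto /pʰ/ replaces those values with /z/'s: [−nasal], [+continuant], [+voice], [−spread glottis], [−constricted glottis]. Features outside X-node ([lateral], [dorsal], [labial], …) stay as in /pʰ/.
This feature bundle is that of [v], so /upʰzo/ surfaces as [uvzo].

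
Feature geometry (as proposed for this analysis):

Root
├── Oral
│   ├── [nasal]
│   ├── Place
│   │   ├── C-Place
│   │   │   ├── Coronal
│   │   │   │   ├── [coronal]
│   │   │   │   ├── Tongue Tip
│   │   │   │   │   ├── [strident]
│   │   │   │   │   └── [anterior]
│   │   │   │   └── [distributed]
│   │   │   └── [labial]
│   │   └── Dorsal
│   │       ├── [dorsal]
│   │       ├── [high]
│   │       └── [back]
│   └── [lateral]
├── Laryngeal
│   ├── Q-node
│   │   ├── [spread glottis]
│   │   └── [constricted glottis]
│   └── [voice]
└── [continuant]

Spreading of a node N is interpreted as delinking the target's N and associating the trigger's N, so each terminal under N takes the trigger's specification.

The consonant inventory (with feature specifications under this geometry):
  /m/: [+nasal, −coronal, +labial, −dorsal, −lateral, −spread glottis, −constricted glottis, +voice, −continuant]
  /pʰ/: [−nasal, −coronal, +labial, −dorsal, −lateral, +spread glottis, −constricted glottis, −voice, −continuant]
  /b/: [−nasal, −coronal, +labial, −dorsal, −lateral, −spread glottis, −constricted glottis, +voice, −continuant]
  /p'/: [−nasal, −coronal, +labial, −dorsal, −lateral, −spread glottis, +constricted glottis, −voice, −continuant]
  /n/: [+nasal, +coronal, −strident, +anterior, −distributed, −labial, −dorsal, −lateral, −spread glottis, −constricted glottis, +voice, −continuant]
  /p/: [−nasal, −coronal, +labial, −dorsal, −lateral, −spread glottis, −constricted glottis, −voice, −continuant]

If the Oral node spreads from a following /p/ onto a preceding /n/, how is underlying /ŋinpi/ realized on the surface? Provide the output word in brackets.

Oral immediately or transitively dominates [nasal], [coronal], [strident], [anterior], [distributed], [labial], [dorsal], [high], [back], [lateral].
The target acquires /p/'s values for everything under Oral — [−nasal], [−coronal], [+labial], [−dorsal], [−lateral] — while keeping its own [spread glottis], [constricted glottis], [voice], ….
The resulting bundle matches /b/ in the inventory; substituting it for /n/ gives [ŋibpi].

[ŋibpi]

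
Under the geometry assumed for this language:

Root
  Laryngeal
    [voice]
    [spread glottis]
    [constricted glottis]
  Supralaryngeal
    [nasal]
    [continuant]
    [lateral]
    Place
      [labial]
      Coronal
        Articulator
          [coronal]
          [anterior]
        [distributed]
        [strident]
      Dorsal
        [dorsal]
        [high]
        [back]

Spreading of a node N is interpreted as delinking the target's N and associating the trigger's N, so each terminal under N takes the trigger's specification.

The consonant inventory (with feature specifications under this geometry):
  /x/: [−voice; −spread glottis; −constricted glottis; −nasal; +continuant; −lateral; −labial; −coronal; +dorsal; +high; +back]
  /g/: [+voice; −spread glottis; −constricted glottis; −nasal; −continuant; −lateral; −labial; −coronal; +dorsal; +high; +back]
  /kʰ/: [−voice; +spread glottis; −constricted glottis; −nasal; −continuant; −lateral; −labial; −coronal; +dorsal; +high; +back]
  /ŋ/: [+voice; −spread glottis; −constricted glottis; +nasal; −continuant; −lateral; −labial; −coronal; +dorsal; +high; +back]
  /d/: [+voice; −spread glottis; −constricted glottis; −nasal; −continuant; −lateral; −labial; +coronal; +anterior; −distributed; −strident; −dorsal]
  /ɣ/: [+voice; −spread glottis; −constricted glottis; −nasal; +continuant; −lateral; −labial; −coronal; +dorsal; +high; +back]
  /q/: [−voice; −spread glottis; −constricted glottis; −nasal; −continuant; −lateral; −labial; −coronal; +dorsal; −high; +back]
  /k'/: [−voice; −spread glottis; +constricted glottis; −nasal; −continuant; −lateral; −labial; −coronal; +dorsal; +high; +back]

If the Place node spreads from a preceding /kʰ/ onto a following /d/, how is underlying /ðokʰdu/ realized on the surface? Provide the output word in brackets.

Place immediately or transitively dominates [labial], [coronal], [anterior], [distributed], [strident], [dorsal], [high], [back].
Spreading Place from /kʰ/ onto /d/ replaces those values with /kʰ/'s: [−labial], [−coronal], [+dorsal], [+high], [+back]. Features outside Place ([voice], [spread glottis], [constricted glottis], …) stay as in /d/.
The resulting bundle matches /g/ in the inventory; substituting it for /d/ gives [ðokʰgu].

[ðokʰgu]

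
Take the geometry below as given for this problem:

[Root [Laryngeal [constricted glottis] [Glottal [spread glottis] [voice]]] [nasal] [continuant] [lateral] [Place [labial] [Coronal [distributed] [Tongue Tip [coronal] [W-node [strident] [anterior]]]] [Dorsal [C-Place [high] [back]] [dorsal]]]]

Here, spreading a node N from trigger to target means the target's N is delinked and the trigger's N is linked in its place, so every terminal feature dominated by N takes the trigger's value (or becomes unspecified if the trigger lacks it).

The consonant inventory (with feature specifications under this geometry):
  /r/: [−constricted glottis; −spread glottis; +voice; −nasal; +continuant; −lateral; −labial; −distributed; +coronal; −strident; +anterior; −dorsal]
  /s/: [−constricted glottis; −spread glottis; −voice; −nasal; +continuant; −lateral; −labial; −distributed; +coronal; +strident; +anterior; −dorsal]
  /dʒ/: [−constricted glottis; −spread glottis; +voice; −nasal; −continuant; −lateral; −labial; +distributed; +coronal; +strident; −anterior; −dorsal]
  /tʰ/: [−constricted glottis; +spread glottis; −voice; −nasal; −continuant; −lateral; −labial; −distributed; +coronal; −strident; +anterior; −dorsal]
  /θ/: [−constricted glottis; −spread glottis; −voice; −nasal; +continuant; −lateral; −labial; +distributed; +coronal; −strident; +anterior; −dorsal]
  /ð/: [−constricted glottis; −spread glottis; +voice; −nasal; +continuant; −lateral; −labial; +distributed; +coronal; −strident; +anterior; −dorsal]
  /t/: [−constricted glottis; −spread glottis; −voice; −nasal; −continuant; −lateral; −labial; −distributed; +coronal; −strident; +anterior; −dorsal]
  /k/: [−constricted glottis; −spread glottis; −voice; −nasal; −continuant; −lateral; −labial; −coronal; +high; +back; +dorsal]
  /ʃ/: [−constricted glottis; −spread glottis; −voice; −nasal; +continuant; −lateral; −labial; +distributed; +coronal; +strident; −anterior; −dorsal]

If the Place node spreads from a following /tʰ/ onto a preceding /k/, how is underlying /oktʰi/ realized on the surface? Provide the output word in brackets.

[ottʰi]

Terminals under Place in this geometry: [labial], [distributed], [coronal], [strident], [anterior], [high], [back], [dorsal].
The target acquires /tʰ/'s values for everything under Place — [−labial], [−distributed], [+coronal], [−strident], [+anterior], [−dorsal] — while keeping its own [constricted glottis], [spread glottis], [voice], ….
The resulting bundle matches /t/ in the inventory; substituting it for /k/ gives [ottʰi].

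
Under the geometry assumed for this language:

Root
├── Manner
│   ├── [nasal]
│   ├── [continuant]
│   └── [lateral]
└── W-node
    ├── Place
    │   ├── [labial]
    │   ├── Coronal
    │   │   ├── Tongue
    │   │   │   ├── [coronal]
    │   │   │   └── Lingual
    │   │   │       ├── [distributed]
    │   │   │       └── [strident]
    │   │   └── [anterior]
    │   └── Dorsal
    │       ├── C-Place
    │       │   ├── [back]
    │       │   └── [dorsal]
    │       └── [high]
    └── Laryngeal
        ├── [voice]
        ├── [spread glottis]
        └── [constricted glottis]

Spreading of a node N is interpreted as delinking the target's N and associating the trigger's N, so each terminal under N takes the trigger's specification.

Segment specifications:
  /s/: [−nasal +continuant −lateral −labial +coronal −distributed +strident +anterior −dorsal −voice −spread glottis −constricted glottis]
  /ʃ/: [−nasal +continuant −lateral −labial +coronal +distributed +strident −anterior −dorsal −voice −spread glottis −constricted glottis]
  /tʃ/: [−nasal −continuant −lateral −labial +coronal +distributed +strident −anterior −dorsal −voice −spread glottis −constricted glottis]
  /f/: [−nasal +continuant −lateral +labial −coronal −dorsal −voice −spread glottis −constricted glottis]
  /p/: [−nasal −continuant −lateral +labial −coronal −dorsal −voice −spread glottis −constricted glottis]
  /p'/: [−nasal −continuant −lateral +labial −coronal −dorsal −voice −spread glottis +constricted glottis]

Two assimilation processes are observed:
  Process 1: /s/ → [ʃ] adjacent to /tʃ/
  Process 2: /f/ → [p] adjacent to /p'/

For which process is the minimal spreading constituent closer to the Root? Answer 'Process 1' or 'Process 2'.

Process 2

Process 1: the features that change are [anterior], [distributed]; the minimal node is Coronal (depth 3).
Process 2 alters [continuant]; the lowest dominating node is [continuant] (depth 2 from Root).
Depth 2 < depth 3; Process 2 involves the structurally higher constituent [continuant].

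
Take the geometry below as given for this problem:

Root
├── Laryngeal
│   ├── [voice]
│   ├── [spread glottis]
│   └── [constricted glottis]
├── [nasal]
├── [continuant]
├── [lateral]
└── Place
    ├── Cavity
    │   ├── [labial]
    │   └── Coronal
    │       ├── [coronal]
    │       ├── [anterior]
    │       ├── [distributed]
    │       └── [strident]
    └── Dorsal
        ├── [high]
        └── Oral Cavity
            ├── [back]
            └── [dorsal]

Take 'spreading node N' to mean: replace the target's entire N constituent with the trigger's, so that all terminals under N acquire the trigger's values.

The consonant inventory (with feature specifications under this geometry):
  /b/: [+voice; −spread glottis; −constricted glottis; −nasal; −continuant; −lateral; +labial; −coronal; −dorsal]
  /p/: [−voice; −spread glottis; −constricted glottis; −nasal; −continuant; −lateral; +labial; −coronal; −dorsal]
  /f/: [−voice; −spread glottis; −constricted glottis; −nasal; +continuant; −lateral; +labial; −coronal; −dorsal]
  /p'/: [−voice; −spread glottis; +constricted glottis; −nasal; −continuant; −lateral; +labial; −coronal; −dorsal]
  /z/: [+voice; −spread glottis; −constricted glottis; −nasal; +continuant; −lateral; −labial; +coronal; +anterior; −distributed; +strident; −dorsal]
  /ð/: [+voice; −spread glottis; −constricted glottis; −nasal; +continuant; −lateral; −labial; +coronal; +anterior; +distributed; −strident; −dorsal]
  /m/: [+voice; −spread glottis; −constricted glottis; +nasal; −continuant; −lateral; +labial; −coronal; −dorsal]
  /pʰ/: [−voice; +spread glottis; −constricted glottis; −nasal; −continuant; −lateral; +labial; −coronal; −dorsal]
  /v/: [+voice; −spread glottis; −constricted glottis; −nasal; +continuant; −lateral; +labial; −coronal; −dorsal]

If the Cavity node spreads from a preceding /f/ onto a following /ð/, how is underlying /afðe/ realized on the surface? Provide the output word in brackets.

[afve]

Cavity immediately or transitively dominates [labial], [coronal], [anterior], [distributed], [strident].
The target acquires /f/'s values for everything under Cavity — [+labial], [−coronal] — while keeping its own [voice], [spread glottis], [constricted glottis], ….
Among the inventory, only /v/ has exactly this specification, giving the surface form [afve].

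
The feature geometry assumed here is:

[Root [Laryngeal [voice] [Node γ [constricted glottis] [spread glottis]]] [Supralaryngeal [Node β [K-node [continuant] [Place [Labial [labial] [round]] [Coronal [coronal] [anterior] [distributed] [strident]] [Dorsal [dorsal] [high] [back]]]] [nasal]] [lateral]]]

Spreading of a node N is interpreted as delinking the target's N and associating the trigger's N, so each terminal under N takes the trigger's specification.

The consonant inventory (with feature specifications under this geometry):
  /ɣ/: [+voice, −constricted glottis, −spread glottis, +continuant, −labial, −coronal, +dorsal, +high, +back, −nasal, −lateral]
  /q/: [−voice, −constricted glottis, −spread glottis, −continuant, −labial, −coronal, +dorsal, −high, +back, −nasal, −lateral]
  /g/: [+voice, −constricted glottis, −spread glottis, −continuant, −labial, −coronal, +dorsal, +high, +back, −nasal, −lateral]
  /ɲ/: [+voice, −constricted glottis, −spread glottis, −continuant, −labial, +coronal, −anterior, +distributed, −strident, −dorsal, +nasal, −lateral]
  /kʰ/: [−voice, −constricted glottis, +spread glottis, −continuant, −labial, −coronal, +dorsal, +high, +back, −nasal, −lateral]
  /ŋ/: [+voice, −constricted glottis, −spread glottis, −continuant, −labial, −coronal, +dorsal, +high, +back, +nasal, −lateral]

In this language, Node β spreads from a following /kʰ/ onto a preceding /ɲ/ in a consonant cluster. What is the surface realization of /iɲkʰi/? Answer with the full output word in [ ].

The Node β node dominates the terminals [continuant], [labial], [round], [coronal], [anterior], [distributed], [strident], [dorsal], [high], [back], [nasal].
Spreading Node β from /kʰ/ onto /ɲ/ replaces those values with /kʰ/'s: [−continuant], [−labial], [−coronal], [+dorsal], [+high], [+back], [−nasal]. Features outside Node β ([voice], [constricted glottis], [spread glottis], …) stay as in /ɲ/.
The resulting bundle matches /g/ in the inventory; substituting it for /ɲ/ gives [igkʰi].

[igkʰi]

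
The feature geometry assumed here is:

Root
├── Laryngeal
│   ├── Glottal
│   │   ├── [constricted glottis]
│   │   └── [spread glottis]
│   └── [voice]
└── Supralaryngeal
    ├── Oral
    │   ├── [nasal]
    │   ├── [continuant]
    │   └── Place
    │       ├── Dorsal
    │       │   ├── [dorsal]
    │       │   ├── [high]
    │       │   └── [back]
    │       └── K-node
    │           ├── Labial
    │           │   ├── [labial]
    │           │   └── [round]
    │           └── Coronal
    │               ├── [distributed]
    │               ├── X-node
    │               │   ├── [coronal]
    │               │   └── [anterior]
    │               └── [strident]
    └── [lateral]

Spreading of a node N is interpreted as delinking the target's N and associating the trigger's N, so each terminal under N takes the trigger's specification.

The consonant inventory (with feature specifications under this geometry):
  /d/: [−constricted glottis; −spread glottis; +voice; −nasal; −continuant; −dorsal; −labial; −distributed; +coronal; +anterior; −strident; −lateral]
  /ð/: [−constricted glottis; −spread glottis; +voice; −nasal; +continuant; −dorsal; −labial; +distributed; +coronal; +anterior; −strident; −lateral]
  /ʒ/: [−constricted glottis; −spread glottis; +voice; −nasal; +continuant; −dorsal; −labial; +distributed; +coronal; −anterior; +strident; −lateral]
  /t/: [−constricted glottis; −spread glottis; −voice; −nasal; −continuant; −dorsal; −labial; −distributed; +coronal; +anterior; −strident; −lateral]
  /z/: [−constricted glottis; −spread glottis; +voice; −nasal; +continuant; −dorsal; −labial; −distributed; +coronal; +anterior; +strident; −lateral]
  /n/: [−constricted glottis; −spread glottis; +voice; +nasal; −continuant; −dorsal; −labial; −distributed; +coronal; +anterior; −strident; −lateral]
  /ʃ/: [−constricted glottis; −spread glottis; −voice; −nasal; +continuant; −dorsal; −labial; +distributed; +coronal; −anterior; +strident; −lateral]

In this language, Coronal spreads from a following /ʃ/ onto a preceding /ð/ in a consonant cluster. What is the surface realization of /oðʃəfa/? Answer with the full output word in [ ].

[oʒʃəfa]

The Coronal node dominates the terminals [distributed], [coronal], [anterior], [strident].
The target acquires /ʃ/'s values for everything under Coronal — [+distributed], [+coronal], [−anterior], [+strident] — while keeping its own [constricted glottis], [spread glottis], [voice], ….
The resulting bundle matches /ʒ/ in the inventory; substituting it for /ð/ gives [oʒʃəfa].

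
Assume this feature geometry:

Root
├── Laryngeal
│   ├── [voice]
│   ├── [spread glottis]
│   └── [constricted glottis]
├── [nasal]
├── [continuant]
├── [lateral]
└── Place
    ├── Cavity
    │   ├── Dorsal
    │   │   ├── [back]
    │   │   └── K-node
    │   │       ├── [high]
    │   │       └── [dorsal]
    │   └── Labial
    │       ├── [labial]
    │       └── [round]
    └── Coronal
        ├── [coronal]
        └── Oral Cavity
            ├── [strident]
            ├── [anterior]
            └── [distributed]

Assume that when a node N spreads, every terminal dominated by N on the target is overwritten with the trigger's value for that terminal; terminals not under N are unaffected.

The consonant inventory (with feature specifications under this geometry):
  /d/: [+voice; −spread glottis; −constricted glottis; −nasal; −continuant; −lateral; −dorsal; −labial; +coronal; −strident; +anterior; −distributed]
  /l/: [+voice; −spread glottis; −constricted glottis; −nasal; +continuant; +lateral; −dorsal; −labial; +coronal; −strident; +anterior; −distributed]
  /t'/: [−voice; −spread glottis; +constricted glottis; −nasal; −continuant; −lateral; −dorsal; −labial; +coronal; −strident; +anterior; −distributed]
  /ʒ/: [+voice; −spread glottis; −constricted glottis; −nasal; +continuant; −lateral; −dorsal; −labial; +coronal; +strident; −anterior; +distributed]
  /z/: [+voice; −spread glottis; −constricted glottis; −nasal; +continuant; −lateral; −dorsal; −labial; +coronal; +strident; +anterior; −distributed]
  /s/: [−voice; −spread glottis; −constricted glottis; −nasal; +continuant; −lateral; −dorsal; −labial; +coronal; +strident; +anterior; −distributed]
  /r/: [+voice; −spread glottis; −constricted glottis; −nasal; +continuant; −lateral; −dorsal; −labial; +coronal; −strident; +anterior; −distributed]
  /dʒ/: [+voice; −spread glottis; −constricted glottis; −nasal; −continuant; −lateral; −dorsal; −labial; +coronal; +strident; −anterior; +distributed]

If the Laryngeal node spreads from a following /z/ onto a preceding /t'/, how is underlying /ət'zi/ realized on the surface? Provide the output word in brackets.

The Laryngeal node dominates the terminals [voice], [spread glottis], [constricted glottis].
After delinking /t'/'s Laryngeal and linking /z/'s, the affected terminals become [+voice], [−spread glottis], [−constricted glottis]; [nasal], [continuant], [lateral], … (outside Laryngeal) are retained from /t'/.
This feature bundle is that of [d], so /ət'zi/ surfaces as [ədzi].

[ədzi]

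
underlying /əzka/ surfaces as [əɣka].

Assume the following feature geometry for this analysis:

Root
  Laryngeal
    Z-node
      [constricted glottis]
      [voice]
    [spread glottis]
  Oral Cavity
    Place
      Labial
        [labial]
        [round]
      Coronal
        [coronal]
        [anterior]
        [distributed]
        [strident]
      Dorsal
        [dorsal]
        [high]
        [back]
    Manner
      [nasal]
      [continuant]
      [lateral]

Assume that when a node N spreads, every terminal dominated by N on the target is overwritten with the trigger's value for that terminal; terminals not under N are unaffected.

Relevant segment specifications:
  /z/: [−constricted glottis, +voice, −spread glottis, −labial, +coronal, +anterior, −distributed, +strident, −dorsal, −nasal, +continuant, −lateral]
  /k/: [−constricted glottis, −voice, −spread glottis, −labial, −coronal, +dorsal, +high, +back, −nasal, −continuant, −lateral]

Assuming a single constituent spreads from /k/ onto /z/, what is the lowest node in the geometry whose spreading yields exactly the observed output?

Feature comparison: [coronal], [anterior], [distributed], [strident], [dorsal], [high], [back] differ between /z/ and [ɣ]; the remaining terminals match.
The smallest constituent containing every changed terminal is Place — each of its daughters lacks at least one of the affected features.
Delinking /z/'s Place and associating /k/'s Place gives precisely the feature bundle of [ɣ].
Had Oral Cavity or a higher node spread, [continuant] would have taken /k/'s value; it stays as in /z/, confirming the spreading constituent is exactly Place.

Place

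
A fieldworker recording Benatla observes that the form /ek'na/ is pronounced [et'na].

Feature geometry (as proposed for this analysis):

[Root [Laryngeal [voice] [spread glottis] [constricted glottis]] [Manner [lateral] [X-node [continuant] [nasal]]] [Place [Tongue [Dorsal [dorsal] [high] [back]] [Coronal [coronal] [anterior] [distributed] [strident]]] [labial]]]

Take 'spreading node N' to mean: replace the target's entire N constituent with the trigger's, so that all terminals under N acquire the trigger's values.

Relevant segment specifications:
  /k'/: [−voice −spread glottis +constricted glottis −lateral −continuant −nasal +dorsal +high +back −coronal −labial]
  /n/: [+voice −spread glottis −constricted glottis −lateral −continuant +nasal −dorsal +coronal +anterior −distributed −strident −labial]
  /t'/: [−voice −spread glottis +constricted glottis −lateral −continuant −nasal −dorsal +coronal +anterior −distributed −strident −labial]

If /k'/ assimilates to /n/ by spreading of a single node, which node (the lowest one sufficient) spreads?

/k'/ and [t'] differ in [coronal], [anterior], [distributed], [strident], [dorsal], [high], [back]; every other specified feature is identical.
In this geometry the lowest node dominating all of them is Tongue: every daughter of Tongue dominates only a proper subset, so no lower node suffices.
Spreading Tongue from /n/ overwrites each of those terminals with /n/'s values, yielding exactly [t'].
[constricted glottis], [nasal] stay as in /k'/ although /n/ differs there, so no node dominating them spread; among the remaining candidates Tongue is the lowest that derives the output.

Tongue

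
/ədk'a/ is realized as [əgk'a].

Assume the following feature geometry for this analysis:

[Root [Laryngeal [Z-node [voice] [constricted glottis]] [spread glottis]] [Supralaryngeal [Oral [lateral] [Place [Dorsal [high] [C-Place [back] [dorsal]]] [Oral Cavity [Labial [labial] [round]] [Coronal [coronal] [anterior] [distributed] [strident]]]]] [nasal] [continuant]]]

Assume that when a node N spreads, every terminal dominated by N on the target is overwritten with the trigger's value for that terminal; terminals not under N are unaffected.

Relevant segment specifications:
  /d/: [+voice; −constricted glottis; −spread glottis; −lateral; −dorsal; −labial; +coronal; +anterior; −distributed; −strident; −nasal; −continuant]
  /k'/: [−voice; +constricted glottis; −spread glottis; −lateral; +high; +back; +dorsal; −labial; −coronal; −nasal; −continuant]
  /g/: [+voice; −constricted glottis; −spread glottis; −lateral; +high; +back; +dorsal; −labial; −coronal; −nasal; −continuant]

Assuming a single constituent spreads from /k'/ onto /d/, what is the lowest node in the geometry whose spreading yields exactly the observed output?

Place

/d/ and [g] differ in [coronal], [anterior], [distributed], [strident], [dorsal], [high], [back]; every other specified feature is identical.
These terminals are all dominated by Place, and no proper subconstituent of Place covers them all; Place is their lowest common ancestor.
If Place spreads, every terminal under it takes /k'/'s value, producing [g] as observed.
Features on which the two segments disagree outside Place, such as [constricted glottis], [voice], are unchanged — nothing dominating them spread, and Place is the minimal sufficient constituent.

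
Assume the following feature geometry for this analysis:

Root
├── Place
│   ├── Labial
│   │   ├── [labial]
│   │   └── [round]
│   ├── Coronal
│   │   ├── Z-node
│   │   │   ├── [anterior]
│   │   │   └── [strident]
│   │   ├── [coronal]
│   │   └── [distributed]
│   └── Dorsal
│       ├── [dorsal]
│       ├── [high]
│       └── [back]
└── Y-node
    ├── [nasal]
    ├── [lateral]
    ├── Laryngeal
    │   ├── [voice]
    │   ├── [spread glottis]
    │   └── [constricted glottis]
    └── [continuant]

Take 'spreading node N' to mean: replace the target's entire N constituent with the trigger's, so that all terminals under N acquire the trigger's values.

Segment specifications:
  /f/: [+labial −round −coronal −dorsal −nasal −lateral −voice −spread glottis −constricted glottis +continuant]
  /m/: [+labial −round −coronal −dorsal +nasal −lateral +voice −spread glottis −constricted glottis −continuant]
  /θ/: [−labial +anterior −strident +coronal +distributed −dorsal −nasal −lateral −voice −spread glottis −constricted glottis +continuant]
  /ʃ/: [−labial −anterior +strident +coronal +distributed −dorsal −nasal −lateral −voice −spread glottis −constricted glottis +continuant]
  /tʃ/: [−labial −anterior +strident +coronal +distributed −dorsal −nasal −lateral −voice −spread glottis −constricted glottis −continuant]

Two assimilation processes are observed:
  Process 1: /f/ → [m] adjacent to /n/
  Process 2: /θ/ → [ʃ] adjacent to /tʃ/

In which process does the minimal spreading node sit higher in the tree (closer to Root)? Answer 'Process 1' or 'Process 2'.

Process 1

Process 1: the features that change are [voice], [nasal], [continuant]; the minimal node is Y-node (depth 1).
In Process 2, [anterior], [strident] change, so the minimal spreading node is Z-node at depth 3.
Depth 1 < depth 3; Process 1 involves the structurally higher constituent Y-node.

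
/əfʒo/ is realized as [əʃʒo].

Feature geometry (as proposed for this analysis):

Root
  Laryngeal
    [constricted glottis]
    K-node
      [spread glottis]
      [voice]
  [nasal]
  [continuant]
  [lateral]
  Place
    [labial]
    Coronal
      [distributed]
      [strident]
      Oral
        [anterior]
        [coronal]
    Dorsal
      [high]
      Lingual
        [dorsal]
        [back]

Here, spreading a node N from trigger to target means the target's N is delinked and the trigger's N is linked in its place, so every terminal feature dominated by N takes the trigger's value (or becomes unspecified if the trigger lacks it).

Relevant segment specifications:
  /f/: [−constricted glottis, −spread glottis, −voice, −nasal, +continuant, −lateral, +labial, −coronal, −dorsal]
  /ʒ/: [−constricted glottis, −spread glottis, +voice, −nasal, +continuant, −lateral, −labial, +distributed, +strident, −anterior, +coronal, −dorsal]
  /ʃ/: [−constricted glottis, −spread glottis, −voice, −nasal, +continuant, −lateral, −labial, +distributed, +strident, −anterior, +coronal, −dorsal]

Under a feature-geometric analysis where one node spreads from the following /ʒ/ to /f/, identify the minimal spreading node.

Feature comparison: [labial], [coronal], [anterior], [distributed], [strident] differ between /f/ and [ʃ]; the remaining terminals match.
Tracing each changed feature up the tree, the paths first meet at Place; any lower node misses at least one of them.
Delinking /f/'s Place and associating /ʒ/'s Place gives precisely the feature bundle of [ʃ].
Since [voice] is preserved even though /ʒ/ disagrees there, no node above Place spread.

Place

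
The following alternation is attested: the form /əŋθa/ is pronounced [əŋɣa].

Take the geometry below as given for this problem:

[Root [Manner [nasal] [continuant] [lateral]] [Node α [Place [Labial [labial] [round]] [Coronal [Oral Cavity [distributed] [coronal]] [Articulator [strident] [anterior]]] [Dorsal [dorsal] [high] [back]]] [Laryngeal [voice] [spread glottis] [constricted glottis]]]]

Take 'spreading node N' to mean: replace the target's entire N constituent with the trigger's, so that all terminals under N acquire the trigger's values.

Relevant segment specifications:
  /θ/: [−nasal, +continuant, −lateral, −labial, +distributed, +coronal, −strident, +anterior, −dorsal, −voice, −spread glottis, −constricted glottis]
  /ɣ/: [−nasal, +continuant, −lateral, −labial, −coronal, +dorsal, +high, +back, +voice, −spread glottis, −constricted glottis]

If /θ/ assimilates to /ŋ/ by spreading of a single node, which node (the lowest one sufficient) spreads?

Feature comparison: [voice], [coronal], [anterior], [distributed], [strident], [dorsal], [high], [back] differ between /θ/ and [ɣ]; the remaining terminals match.
These terminals are all dominated by Node α, and no proper subconstituent of Node α covers them all; Node α is their lowest common ancestor.
Delinking /θ/'s Node α and associating /ŋ/'s Node α gives precisely the feature bundle of [ɣ].
Since [continuant], [nasal] are preserved even though /ŋ/ disagrees there, no node above Node α spread.

Node α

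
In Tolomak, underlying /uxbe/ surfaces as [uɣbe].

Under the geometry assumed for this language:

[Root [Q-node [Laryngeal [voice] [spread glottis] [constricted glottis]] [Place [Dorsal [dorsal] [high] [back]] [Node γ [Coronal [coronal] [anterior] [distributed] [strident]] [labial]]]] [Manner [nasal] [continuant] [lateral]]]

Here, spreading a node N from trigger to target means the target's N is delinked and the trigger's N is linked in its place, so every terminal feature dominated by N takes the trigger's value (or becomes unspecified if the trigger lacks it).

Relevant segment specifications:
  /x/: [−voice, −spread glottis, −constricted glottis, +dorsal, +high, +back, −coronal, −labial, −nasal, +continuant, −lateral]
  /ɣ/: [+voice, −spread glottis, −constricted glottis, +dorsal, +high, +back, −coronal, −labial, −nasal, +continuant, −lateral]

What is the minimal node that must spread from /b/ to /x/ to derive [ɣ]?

The alternation /x/ → [ɣ] changes [voice] and nothing else.
Since just one terminal is affected and it takes /b/'s value, spreading the terminal [voice] alone is sufficient and minimal.
Features on which the two segments disagree outside [voice], such as [dorsal], [labial], are unchanged — nothing dominating them spread, and [voice] is the minimal sufficient constituent.

[voice]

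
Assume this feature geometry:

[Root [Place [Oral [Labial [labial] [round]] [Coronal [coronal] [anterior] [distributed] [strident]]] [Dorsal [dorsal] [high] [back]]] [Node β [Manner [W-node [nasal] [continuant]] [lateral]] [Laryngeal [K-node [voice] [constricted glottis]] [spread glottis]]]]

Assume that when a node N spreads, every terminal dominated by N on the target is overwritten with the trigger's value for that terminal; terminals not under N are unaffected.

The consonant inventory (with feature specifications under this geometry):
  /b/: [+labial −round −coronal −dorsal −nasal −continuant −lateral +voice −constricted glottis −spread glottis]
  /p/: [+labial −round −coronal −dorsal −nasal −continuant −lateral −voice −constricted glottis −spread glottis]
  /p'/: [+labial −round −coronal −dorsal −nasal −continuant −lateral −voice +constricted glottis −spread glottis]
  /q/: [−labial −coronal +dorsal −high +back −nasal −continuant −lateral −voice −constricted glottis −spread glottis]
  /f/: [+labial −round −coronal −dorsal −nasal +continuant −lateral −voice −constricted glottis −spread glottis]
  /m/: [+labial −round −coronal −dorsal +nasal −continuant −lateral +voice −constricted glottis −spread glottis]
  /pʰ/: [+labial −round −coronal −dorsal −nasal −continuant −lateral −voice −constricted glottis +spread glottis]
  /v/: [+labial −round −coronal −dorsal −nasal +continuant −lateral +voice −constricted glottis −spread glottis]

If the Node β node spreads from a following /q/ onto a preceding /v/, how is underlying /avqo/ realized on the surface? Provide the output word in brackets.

[apqo]

The Node β node dominates the terminals [nasal], [continuant], [lateral], [voice], [constricted glottis], [spread glottis].
The target acquires /q/'s values for everything under Node β — [−nasal], [−continuant], [−lateral], [−voice], [−constricted glottis], [−spread glottis] — while keeping its own [labial], [round], [coronal], ….
The resulting bundle matches /p/ in the inventory; substituting it for /v/ gives [apqo].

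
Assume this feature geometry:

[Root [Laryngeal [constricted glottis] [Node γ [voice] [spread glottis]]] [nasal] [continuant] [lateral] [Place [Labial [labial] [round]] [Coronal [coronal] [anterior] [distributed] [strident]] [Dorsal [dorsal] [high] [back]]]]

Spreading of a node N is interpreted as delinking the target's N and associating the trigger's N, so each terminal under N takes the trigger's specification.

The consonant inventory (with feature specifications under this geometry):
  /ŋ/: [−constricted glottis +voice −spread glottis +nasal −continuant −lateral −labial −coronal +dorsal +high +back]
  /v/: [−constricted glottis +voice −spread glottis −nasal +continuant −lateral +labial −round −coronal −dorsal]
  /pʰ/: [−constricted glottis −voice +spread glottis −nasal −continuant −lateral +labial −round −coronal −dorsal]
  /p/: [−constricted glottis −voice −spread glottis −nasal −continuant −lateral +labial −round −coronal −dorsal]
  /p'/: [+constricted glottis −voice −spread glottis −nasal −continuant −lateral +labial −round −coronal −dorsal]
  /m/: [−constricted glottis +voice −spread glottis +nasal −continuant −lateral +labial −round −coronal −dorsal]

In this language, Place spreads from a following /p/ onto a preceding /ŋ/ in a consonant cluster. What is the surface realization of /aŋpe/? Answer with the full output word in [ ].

[ampe]

Terminals under Place in this geometry: [labial], [round], [coronal], [anterior], [distributed], [strident], [dorsal], [high], [back].
After delinking /ŋ/'s Place and linking /p/'s, the affected terminals become [+labial], [−round], [−coronal], [−dorsal]; [constricted glottis], [voice], [spread glottis], … (outside Place) are retained from /ŋ/.
The resulting bundle matches /m/ in the inventory; substituting it for /ŋ/ gives [ampe].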